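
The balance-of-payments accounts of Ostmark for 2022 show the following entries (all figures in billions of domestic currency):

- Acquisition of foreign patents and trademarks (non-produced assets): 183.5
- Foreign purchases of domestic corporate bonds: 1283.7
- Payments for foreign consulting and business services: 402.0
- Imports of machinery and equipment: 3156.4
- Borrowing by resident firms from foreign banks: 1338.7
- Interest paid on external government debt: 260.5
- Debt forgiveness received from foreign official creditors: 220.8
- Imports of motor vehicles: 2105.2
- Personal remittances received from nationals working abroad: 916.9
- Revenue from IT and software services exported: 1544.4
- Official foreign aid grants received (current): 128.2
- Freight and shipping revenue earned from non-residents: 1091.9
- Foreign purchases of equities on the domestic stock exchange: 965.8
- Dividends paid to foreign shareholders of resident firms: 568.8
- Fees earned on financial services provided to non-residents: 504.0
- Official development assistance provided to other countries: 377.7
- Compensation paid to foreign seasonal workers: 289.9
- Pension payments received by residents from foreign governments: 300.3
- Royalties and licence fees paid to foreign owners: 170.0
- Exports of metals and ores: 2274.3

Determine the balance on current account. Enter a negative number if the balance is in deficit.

Goods: -3156.4 + 2274.3 - 2105.2 = -2987.3
Services: -402.0 + 1091.9 + 504.0 - 170.0 + 1544.4 = 2568.3
Primary income: -260.5 - 289.9 - 568.8 = -1119.2
Secondary income: 128.2 - 377.7 + 300.3 + 916.9 = 967.7
Current account = (-2987.3) + 2568.3 + (-1119.2) + 967.7 = -570.5
(Excluded from the current account — capital account: acquisition of foreign patents and trademarks (non-produced assets) 183.5, debt forgiveness received from foreign official creditors 220.8; financial account: foreign purchases of domestic corporate bonds 1283.7, borrowing by resident firms from foreign banks 1338.7, foreign purchases of equities on the domestic stock exchange 965.8.)

-570.5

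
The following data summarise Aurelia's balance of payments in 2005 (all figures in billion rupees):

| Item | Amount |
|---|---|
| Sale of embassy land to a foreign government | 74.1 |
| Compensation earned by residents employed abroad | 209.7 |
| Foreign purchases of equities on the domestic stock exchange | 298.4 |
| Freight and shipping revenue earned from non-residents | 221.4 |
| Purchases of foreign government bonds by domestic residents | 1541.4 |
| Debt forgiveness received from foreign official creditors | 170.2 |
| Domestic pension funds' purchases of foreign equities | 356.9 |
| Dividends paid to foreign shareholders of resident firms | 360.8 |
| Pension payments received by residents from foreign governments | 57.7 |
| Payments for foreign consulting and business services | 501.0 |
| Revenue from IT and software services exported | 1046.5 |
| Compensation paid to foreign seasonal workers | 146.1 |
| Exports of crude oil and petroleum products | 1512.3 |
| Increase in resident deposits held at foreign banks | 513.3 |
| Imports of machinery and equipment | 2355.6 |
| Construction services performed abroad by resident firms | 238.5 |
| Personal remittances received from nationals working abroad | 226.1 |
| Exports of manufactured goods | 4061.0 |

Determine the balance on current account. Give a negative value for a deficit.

Goods: -2355.6 + 4061.0 + 1512.3 = 3217.7
Services: 238.5 + 1046.5 + 221.4 - 501.0 = 1005.4
Primary income: -360.8 - 146.1 + 209.7 = -297.2
Secondary income: 226.1 + 57.7 = 283.8
Current account = 3217.7 + 1005.4 + (-297.2) + 283.8 = 4209.7
(Excluded from the current account — capital account: sale of embassy land to a foreign government 74.1, debt forgiveness received from foreign official creditors 170.2; financial account: foreign purchases of equities on the domestic stock exchange 298.4, purchases of foreign government bonds by domestic residents 1541.4, domestic pension funds' purchases of foreign equities 356.9, increase in resident deposits held at foreign banks 513.3.)

4209.7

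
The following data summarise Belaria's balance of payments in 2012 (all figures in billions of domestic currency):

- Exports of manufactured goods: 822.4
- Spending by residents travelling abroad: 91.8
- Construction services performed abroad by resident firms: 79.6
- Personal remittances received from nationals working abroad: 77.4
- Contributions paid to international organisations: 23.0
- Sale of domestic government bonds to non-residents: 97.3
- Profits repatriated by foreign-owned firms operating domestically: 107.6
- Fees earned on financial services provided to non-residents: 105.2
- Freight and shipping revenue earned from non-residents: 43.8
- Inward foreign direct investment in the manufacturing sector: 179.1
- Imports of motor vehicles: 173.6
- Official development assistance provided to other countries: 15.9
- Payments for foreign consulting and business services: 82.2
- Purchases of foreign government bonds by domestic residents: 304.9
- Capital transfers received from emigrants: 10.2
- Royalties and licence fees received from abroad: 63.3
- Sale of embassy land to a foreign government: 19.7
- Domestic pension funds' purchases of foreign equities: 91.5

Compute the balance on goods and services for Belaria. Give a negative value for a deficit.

766.7

Goods: -173.6 + 822.4 = 648.8
Services: -82.2 + 105.2 - 91.8 + 43.8 + 63.3 + 79.6 = 117.9
Trade balance = 648.8 + 117.9 = 766.7
(Excluded from the trade balance — secondary income: personal remittances received from nationals working abroad 77.4, contributions paid to international organisations 23.0, official development assistance provided to other countries 15.9; financial account: sale of domestic government bonds to non-residents 97.3, inward foreign direct investment in the manufacturing sector 179.1, purchases of foreign government bonds by domestic residents 304.9, domestic pension funds' purchases of foreign equities 91.5; primary income: profits repatriated by foreign-owned firms operating domestically 107.6; capital account: capital transfers received from emigrants 10.2, sale of embassy land to a foreign government 19.7.)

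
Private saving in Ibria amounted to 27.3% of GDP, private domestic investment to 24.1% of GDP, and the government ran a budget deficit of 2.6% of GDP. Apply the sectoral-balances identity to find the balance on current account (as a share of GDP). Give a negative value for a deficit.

0.6

By the sectoral-balances identity, CA = (S_private - I) + (T - G).
Private balance = 27.3 - 24.1 = 3.2
Government balance (T - G) = -2.6
CA = 3.2 + (-2.6) = 0.6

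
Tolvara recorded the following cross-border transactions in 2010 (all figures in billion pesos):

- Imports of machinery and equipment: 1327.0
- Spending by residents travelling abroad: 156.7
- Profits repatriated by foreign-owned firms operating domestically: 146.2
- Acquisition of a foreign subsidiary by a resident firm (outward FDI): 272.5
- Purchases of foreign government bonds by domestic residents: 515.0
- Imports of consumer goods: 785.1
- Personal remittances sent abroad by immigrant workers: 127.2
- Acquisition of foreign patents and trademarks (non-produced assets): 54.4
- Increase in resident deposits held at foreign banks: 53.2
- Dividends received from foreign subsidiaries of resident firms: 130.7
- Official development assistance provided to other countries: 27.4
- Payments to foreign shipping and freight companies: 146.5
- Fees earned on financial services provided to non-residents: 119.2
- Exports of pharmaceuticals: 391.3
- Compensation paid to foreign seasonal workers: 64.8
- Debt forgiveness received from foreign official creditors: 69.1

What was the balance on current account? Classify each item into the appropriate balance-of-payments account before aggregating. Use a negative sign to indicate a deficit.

Goods: -785.1 + 391.3 - 1327.0 = -1720.8
Services: -146.5 + 119.2 - 156.7 = -184.0
Primary income: -146.2 + 130.7 - 64.8 = -80.3
Secondary income: -127.2 - 27.4 = -154.6
Current account = (-1720.8) + (-184.0) + (-80.3) + (-154.6) = -2139.7
(Excluded from the current account — financial account: acquisition of a foreign subsidiary by a resident firm (outward FDI) 272.5, purchases of foreign government bonds by domestic residents 515.0, increase in resident deposits held at foreign banks 53.2; capital account: acquisition of foreign patents and trademarks (non-produced assets) 54.4, debt forgiveness received from foreign official creditors 69.1.)

-2139.7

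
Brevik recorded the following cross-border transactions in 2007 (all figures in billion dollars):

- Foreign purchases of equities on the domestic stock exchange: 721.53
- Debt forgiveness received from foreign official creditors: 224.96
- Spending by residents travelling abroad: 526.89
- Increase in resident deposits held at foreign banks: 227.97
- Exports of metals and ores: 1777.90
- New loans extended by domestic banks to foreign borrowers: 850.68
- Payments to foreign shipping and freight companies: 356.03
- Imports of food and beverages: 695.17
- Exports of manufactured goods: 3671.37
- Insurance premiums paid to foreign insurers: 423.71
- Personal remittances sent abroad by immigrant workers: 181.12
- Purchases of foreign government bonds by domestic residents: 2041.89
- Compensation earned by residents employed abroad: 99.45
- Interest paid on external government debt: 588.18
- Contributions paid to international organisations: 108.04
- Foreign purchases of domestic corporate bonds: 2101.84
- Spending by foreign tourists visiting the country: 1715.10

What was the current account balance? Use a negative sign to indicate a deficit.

4384.68

Goods: 1777.90 - 695.17 + 3671.37 = 4754.10
Services: -526.89 + 1715.10 - 423.71 - 356.03 = 408.47
Primary income: 99.45 - 588.18 = -488.73
Secondary income: -181.12 - 108.04 = -289.16
Current account = 4754.10 + 408.47 + (-488.73) + (-289.16) = 4384.68
(Excluded from the current account — financial account: foreign purchases of equities on the domestic stock exchange 721.53, increase in resident deposits held at foreign banks 227.97, new loans extended by domestic banks to foreign borrowers 850.68, purchases of foreign government bonds by domestic residents 2041.89, foreign purchases of domestic corporate bonds 2101.84; capital account: debt forgiveness received from foreign official creditors 224.96.)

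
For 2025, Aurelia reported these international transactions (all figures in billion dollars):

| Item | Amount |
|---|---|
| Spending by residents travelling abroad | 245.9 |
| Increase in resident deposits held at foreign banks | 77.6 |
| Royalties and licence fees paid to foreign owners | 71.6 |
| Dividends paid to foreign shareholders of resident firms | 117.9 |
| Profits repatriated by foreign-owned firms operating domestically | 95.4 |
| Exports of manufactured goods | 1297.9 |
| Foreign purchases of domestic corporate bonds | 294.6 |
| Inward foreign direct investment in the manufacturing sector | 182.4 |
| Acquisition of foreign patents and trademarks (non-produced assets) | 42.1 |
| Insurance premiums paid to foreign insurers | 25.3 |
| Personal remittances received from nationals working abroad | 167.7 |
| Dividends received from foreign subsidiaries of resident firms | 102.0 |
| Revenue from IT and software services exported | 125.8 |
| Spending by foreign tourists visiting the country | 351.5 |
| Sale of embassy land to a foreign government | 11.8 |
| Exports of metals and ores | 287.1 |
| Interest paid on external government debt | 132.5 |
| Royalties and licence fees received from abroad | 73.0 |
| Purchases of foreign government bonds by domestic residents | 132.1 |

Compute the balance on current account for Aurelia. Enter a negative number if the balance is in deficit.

Goods: 287.1 + 1297.9 = 1585.0
Services: -25.3 - 71.6 - 245.9 + 351.5 + 125.8 + 73.0 = 207.5
Primary income: 102.0 - 95.4 - 117.9 - 132.5 = -243.8
Secondary income: 167.7
Current account = 1585.0 + 207.5 + (-243.8) + 167.7 = 1716.4
(Excluded from the current account — financial account: increase in resident deposits held at foreign banks 77.6, foreign purchases of domestic corporate bonds 294.6, inward foreign direct investment in the manufacturing sector 182.4, purchases of foreign government bonds by domestic residents 132.1; capital account: acquisition of foreign patents and trademarks (non-produced assets) 42.1, sale of embassy land to a foreign government 11.8.)

1716.4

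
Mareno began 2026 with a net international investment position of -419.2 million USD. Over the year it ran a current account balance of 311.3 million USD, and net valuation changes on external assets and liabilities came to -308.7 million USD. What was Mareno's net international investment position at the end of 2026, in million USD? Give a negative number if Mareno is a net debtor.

-416.6

Change in NIIP = current account + net valuation change = 311.3 + (-308.7) = 2.6
End-of-year NIIP = -419.2 + 2.6 = -416.6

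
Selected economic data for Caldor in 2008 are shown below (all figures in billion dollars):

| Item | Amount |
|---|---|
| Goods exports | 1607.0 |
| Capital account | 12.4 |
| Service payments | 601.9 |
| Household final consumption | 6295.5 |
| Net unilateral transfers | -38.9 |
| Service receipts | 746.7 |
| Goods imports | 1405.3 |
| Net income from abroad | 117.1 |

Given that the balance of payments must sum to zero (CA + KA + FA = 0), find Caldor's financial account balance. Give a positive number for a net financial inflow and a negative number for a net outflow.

Goods balance = 1607.0 - 1405.3 = 201.7
Services balance = 746.7 - 601.9 = 144.8
Trade balance (goods + services) = 201.7 + 144.8 = 346.5
Net primary income = 117.1
Net secondary income = -38.9
Current account = 346.5 + 117.1 + (-38.9) = 424.7
Financial account = -(424.7 + 12.4) = -437.1

-437.1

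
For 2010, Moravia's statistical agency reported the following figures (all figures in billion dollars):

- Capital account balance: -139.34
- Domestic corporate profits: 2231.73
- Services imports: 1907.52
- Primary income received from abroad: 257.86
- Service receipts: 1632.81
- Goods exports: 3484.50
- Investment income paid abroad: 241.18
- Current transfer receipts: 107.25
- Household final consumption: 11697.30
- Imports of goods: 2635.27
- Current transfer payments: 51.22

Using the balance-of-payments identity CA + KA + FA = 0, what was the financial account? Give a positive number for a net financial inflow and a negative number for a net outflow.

Goods balance = 3484.50 - 2635.27 = 849.23
Services balance = 1632.81 - 1907.52 = -274.71
Trade balance (goods + services) = 849.23 + (-274.71) = 574.52
Net primary income = 257.86 - 241.18 = 16.68
Net secondary income = 107.25 - 51.22 = 56.03
Current account = 574.52 + 16.68 + 56.03 = 647.23
Financial account = -(647.23 + (-139.34)) = -507.89

-507.89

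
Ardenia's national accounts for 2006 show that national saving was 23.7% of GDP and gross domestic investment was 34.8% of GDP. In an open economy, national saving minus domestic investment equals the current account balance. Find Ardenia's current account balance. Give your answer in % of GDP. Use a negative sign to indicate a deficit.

S - I = CA (net lending to the rest of the world).
CA = S - I = 23.7 - 34.8 = -11.1

-11.1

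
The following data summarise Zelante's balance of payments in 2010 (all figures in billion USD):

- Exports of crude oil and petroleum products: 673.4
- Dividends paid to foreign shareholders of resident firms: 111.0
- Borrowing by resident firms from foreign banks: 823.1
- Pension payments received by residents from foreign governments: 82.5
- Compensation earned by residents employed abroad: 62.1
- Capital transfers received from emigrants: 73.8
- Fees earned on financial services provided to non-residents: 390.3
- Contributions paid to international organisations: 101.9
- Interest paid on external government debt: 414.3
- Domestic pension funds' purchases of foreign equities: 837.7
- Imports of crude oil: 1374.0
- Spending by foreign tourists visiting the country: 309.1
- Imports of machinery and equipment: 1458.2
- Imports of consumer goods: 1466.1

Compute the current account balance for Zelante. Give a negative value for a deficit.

Goods: -1458.2 + 673.4 - 1374.0 - 1466.1 = -3624.9
Services: 309.1 + 390.3 = 699.4
Primary income: -414.3 + 62.1 - 111.0 = -463.2
Secondary income: 82.5 - 101.9 = -19.4
Current account = (-3624.9) + 699.4 + (-463.2) + (-19.4) = -3408.1
(Excluded from the current account — financial account: borrowing by resident firms from foreign banks 823.1, domestic pension funds' purchases of foreign equities 837.7; capital account: capital transfers received from emigrants 73.8.)

-3408.1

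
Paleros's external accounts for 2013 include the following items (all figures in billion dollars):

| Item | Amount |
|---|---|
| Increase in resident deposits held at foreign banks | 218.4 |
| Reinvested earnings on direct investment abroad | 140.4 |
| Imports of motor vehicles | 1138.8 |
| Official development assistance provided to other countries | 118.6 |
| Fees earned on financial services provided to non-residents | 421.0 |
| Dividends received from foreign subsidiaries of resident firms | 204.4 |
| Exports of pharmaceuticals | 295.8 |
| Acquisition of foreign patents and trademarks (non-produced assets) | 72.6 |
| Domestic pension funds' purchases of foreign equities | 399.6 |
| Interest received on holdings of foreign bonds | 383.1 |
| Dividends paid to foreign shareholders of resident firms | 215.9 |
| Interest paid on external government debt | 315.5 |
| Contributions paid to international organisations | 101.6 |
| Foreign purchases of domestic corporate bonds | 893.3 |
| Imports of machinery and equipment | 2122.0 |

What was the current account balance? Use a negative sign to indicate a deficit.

-2567.7

Goods: -1138.8 - 2122.0 + 295.8 = -2965.0
Services: 421.0
Primary income: 140.4 - 215.9 + 383.1 - 315.5 + 204.4 = 196.5
Secondary income: -101.6 - 118.6 = -220.2
Current account = (-2965.0) + 421.0 + 196.5 + (-220.2) = -2567.7
(Excluded from the current account — financial account: increase in resident deposits held at foreign banks 218.4, domestic pension funds' purchases of foreign equities 399.6, foreign purchases of domestic corporate bonds 893.3; capital account: acquisition of foreign patents and trademarks (non-produced assets) 72.6.)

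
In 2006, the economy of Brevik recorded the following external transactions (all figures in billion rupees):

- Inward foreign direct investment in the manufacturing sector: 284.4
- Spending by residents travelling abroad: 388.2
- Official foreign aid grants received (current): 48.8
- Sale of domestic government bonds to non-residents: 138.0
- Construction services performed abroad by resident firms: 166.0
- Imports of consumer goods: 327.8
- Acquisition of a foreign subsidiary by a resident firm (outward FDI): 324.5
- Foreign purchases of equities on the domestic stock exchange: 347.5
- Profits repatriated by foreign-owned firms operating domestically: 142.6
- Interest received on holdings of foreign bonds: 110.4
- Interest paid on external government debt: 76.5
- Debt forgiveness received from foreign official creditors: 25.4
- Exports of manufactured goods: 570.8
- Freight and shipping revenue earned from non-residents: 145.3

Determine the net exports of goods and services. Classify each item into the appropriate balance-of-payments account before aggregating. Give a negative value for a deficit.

Goods: 570.8 - 327.8 = 243.0
Services: 166.0 + 145.3 - 388.2 = -76.9
Trade balance = 243.0 + (-76.9) = 166.1
(Excluded from the trade balance — financial account: inward foreign direct investment in the manufacturing sector 284.4, sale of domestic government bonds to non-residents 138.0, acquisition of a foreign subsidiary by a resident firm (outward FDI) 324.5, foreign purchases of equities on the domestic stock exchange 347.5; secondary income: official foreign aid grants received (current) 48.8; primary income: profits repatriated by foreign-owned firms operating domestically 142.6, interest received on holdings of foreign bonds 110.4, interest paid on external government debt 76.5; capital account: debt forgiveness received from foreign official creditors 25.4.)

166.1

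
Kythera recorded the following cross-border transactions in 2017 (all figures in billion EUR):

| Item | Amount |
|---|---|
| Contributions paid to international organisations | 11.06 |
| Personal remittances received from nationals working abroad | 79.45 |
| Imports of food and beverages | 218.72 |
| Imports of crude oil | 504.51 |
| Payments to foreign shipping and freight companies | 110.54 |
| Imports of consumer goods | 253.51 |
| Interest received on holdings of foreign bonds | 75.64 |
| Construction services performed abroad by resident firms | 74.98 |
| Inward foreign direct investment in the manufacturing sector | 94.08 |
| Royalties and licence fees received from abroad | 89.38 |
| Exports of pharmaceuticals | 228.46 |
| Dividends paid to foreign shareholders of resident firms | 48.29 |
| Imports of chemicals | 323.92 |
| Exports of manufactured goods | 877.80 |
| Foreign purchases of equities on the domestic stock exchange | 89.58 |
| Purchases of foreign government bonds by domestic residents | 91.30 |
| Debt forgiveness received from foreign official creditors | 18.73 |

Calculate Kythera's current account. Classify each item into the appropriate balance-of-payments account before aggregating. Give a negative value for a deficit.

Goods: -253.51 - 218.72 - 504.51 + 228.46 + 877.80 - 323.92 = -194.40
Services: 89.38 + 74.98 - 110.54 = 53.82
Primary income: -48.29 + 75.64 = 27.35
Secondary income: -11.06 + 79.45 = 68.39
Current account = (-194.40) + 53.82 + 27.35 + 68.39 = -44.84
(Excluded from the current account — financial account: inward foreign direct investment in the manufacturing sector 94.08, foreign purchases of equities on the domestic stock exchange 89.58, purchases of foreign government bonds by domestic residents 91.30; capital account: debt forgiveness received from foreign official creditors 18.73.)

-44.84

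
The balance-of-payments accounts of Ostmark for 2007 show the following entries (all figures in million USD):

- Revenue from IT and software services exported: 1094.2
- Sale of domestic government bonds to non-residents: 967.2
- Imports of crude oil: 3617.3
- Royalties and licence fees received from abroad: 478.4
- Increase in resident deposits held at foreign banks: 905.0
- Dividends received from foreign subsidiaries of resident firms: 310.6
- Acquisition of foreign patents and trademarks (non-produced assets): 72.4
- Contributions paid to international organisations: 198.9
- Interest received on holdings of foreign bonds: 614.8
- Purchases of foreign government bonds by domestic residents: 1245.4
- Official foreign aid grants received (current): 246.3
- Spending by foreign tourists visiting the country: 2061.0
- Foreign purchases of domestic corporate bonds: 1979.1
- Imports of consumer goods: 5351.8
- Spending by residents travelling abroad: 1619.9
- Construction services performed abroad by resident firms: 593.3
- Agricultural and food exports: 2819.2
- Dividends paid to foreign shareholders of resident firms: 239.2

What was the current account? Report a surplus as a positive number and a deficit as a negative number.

Goods: -5351.8 + 2819.2 - 3617.3 = -6149.9
Services: 593.3 + 1094.2 - 1619.9 + 2061.0 + 478.4 = 2607.0
Primary income: 614.8 + 310.6 - 239.2 = 686.2
Secondary income: 246.3 - 198.9 = 47.4
Current account = (-6149.9) + 2607.0 + 686.2 + 47.4 = -2809.3
(Excluded from the current account — financial account: sale of domestic government bonds to non-residents 967.2, increase in resident deposits held at foreign banks 905.0, purchases of foreign government bonds by domestic residents 1245.4, foreign purchases of domestic corporate bonds 1979.1; capital account: acquisition of foreign patents and trademarks (non-produced assets) 72.4.)

-2809.3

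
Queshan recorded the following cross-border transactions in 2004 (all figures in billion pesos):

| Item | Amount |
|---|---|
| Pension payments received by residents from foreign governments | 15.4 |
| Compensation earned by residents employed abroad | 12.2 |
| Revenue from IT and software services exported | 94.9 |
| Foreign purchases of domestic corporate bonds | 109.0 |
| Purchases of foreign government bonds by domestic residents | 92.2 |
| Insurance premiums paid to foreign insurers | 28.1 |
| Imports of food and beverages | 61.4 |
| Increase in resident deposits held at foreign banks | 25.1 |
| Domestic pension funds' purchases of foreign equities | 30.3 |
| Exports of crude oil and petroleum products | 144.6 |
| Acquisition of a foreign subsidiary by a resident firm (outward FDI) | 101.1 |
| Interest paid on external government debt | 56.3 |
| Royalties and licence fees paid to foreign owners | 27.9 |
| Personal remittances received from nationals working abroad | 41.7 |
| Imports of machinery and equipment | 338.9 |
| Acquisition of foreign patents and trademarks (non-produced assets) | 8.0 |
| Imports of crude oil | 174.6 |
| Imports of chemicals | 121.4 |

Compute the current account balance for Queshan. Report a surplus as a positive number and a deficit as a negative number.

-499.8

Goods: -174.6 - 121.4 - 61.4 - 338.9 + 144.6 = -551.7
Services: -27.9 + 94.9 - 28.1 = 38.9
Primary income: 12.2 - 56.3 = -44.1
Secondary income: 15.4 + 41.7 = 57.1
Current account = (-551.7) + 38.9 + (-44.1) + 57.1 = -499.8
(Excluded from the current account — financial account: foreign purchases of domestic corporate bonds 109.0, purchases of foreign government bonds by domestic residents 92.2, increase in resident deposits held at foreign banks 25.1, domestic pension funds' purchases of foreign equities 30.3, acquisition of a foreign subsidiary by a resident firm (outward FDI) 101.1; capital account: acquisition of foreign patents and trademarks (non-produced assets) 8.0.)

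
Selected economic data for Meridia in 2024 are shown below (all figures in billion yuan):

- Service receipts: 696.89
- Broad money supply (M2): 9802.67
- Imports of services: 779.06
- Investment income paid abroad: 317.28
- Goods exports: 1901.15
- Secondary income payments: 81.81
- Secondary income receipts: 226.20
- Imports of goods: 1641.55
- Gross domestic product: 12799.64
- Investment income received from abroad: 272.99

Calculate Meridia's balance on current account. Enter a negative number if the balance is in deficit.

277.53

Goods balance = 1901.15 - 1641.55 = 259.60
Services balance = 696.89 - 779.06 = -82.17
Trade balance (goods + services) = 259.60 + (-82.17) = 177.43
Net primary income = 272.99 - 317.28 = -44.29
Net secondary income = 226.20 - 81.81 = 144.39
Current account = 177.43 + (-44.29) + 144.39 = 277.53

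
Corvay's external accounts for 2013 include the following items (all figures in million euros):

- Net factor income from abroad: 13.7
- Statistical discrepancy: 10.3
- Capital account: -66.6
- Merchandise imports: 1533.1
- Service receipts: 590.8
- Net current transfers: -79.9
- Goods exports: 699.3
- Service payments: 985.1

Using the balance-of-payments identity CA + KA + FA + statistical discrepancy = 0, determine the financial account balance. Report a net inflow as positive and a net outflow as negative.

Goods balance = 699.3 - 1533.1 = -833.8
Services balance = 590.8 - 985.1 = -394.3
Trade balance (goods + services) = -833.8 + (-394.3) = -1228.1
Net primary income = 13.7
Net secondary income = -79.9
Current account = -1228.1 + 13.7 + (-79.9) = -1294.3
Financial account = -(-1294.3 + (-66.6) + 10.3) = 1350.6

1350.6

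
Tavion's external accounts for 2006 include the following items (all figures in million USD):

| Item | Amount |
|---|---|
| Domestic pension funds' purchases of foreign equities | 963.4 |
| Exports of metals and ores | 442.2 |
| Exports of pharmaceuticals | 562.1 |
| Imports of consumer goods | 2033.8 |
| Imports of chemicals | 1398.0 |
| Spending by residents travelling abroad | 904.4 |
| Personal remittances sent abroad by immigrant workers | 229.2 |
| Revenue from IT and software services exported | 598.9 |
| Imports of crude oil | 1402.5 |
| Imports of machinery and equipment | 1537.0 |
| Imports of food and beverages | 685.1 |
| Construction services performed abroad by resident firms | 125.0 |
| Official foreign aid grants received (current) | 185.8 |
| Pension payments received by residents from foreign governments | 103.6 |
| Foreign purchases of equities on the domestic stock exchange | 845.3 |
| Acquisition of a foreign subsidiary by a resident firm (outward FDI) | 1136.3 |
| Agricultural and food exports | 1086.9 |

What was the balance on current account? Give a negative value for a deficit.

-5085.5

Goods: -1537.0 - 1398.0 + 442.2 + 1086.9 - 685.1 - 2033.8 - 1402.5 + 562.1 = -4965.2
Services: 598.9 + 125.0 - 904.4 = -180.5
Secondary income: -229.2 + 185.8 + 103.6 = 60.2
Current account = (-4965.2) + (-180.5) + 60.2 = -5085.5
(Excluded from the current account — financial account: domestic pension funds' purchases of foreign equities 963.4, foreign purchases of equities on the domestic stock exchange 845.3, acquisition of a foreign subsidiary by a resident firm (outward FDI) 1136.3.)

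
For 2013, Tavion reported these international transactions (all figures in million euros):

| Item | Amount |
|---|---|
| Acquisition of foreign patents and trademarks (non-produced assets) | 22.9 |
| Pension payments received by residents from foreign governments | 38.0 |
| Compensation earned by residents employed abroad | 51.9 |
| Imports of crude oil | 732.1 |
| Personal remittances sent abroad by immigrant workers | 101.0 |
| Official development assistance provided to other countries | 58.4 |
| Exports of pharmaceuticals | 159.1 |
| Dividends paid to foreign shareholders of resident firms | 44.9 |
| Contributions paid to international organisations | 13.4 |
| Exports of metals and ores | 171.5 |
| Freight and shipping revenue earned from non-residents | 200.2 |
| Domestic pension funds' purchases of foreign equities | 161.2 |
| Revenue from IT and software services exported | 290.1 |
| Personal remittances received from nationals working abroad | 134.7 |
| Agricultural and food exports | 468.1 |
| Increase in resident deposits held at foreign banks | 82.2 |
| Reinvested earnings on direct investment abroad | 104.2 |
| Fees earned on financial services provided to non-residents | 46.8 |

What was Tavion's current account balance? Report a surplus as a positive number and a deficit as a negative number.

714.8

Goods: 171.5 + 159.1 + 468.1 - 732.1 = 66.6
Services: 290.1 + 200.2 + 46.8 = 537.1
Primary income: 104.2 + 51.9 - 44.9 = 111.2
Secondary income: -101.0 - 13.4 - 58.4 + 134.7 + 38.0 = -0.1
Current account = 66.6 + 537.1 + 111.2 + (-0.1) = 714.8
(Excluded from the current account — capital account: acquisition of foreign patents and trademarks (non-produced assets) 22.9; financial account: domestic pension funds' purchases of foreign equities 161.2, increase in resident deposits held at foreign banks 82.2.)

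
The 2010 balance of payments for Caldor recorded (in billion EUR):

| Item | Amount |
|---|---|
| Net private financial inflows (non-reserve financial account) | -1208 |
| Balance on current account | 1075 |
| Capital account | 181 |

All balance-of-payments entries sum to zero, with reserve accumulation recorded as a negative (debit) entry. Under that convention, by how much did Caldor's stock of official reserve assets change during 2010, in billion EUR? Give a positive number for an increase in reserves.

48

Official reserve transactions balance = -(1075 + 181 + (-1208)) = -48
An accumulation of reserves is recorded as a debit (negative entry), so the change in the stock of reserves is the negative of that balance.
Change in official reserves = -(-48) = 48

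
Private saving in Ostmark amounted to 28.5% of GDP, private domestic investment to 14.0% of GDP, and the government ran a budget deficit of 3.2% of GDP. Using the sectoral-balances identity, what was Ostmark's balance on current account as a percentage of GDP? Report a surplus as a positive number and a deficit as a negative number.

By the sectoral-balances identity, CA = (S_private - I) + (T - G).
Private balance = 28.5 - 14.0 = 14.5
Government balance (T - G) = -3.2
CA = 14.5 + (-3.2) = 11.3

11.3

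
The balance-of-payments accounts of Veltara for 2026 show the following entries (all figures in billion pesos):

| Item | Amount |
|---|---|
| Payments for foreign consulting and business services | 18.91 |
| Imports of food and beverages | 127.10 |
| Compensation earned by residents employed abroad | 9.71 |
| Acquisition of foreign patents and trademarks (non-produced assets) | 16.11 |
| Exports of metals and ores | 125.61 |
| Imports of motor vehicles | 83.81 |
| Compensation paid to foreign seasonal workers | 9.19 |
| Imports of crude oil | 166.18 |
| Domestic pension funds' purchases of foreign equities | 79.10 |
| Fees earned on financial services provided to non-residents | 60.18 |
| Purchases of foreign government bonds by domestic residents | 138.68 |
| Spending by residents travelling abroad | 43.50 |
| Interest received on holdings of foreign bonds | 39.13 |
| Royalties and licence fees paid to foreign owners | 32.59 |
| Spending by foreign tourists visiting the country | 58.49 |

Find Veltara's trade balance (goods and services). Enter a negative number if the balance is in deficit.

Goods: 125.61 - 83.81 - 166.18 - 127.10 = -251.48
Services: 60.18 + 58.49 - 43.50 - 18.91 - 32.59 = 23.67
Trade balance = -251.48 + 23.67 = -227.81
(Excluded from the trade balance — primary income: compensation earned by residents employed abroad 9.71, compensation paid to foreign seasonal workers 9.19, interest received on holdings of foreign bonds 39.13; capital account: acquisition of foreign patents and trademarks (non-produced assets) 16.11; financial account: domestic pension funds' purchases of foreign equities 79.10, purchases of foreign government bonds by domestic residents 138.68.)

-227.81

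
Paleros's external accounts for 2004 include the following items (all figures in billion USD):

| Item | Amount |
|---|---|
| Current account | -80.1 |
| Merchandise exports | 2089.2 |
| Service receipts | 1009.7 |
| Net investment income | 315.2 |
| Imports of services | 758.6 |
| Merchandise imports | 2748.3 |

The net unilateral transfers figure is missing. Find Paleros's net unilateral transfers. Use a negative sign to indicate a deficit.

Current account = goods balance + services balance + net primary income + net secondary income
Sum of the known components = -92.8
Net unilateral transfers = CA - (known components) = -80.1 - (-92.8) = 12.7

12.7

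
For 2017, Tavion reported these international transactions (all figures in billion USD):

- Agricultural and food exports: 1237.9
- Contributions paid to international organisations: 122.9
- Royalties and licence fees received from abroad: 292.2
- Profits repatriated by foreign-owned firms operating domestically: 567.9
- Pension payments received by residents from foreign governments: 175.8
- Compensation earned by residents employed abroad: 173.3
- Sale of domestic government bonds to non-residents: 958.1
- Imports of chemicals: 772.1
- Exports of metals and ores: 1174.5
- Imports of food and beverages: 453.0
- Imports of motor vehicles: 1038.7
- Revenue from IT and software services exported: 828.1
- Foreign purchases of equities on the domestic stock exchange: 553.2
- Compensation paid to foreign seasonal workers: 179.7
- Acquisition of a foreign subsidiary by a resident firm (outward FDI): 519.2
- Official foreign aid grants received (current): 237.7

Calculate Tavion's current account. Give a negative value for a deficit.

Goods: 1237.9 - 772.1 + 1174.5 - 1038.7 - 453.0 = 148.6
Services: 828.1 + 292.2 = 1120.3
Primary income: 173.3 - 179.7 - 567.9 = -574.3
Secondary income: -122.9 + 237.7 + 175.8 = 290.6
Current account = 148.6 + 1120.3 + (-574.3) + 290.6 = 985.2
(Excluded from the current account — financial account: sale of domestic government bonds to non-residents 958.1, foreign purchases of equities on the domestic stock exchange 553.2, acquisition of a foreign subsidiary by a resident firm (outward FDI) 519.2.)

985.2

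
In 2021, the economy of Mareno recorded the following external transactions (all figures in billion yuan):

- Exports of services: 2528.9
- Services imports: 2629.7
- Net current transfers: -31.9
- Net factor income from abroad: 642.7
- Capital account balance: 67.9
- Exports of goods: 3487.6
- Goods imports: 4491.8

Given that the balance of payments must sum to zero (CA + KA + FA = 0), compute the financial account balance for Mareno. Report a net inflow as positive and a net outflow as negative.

426.3

Goods balance = 3487.6 - 4491.8 = -1004.2
Services balance = 2528.9 - 2629.7 = -100.8
Trade balance (goods + services) = -1004.2 + (-100.8) = -1105.0
Net primary income = 642.7
Net secondary income = -31.9
Current account = -1105.0 + 642.7 + (-31.9) = -494.2
Financial account = -(-494.2 + 67.9) = 426.3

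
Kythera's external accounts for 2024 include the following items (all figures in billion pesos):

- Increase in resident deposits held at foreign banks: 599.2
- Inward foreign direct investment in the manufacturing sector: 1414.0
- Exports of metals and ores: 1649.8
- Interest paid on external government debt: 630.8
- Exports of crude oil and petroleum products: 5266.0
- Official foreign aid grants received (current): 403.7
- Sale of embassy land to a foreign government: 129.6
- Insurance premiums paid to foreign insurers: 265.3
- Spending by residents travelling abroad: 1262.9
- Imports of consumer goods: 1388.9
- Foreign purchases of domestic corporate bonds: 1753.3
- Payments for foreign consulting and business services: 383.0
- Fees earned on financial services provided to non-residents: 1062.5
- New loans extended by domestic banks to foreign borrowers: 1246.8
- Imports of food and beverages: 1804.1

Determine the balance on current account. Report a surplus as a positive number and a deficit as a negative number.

Goods: -1804.1 + 1649.8 + 5266.0 - 1388.9 = 3722.8
Services: -1262.9 - 383.0 + 1062.5 - 265.3 = -848.7
Primary income: -630.8
Secondary income: 403.7
Current account = 3722.8 + (-848.7) + (-630.8) + 403.7 = 2647.0
(Excluded from the current account — financial account: increase in resident deposits held at foreign banks 599.2, inward foreign direct investment in the manufacturing sector 1414.0, foreign purchases of domestic corporate bonds 1753.3, new loans extended by domestic banks to foreign borrowers 1246.8; capital account: sale of embassy land to a foreign government 129.6.)

2647.0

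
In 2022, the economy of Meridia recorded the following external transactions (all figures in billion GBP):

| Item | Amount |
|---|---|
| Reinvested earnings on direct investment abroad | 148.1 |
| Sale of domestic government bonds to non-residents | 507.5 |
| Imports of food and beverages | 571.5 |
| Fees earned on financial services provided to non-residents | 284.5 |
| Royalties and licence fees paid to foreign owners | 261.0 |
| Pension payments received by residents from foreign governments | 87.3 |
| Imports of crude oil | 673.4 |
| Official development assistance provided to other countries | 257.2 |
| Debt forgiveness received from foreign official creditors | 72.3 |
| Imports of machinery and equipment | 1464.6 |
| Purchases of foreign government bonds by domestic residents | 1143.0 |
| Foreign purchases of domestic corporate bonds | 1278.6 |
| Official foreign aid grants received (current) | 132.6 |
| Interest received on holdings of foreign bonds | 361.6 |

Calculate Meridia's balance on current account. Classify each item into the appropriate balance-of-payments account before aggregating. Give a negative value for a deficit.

Goods: -571.5 - 673.4 - 1464.6 = -2709.5
Services: -261.0 + 284.5 = 23.5
Primary income: 148.1 + 361.6 = 509.7
Secondary income: 132.6 - 257.2 + 87.3 = -37.3
Current account = (-2709.5) + 23.5 + 509.7 + (-37.3) = -2213.6
(Excluded from the current account — financial account: sale of domestic government bonds to non-residents 507.5, purchases of foreign government bonds by domestic residents 1143.0, foreign purchases of domestic corporate bonds 1278.6; capital account: debt forgiveness received from foreign official creditors 72.3.)

-2213.6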